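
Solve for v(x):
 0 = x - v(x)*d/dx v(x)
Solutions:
 v(x) = -sqrt(C1 + x^2)
 v(x) = sqrt(C1 + x^2)


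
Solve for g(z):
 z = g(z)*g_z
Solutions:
 g(z) = -sqrt(C1 + z^2)
 g(z) = sqrt(C1 + z^2)


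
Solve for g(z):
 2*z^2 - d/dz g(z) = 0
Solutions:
 g(z) = C1 + 2*z^3/3


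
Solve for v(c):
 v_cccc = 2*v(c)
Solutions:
 v(c) = C1*exp(-2^(1/4)*c) + C2*exp(2^(1/4)*c) + C3*sin(2^(1/4)*c) + C4*cos(2^(1/4)*c)


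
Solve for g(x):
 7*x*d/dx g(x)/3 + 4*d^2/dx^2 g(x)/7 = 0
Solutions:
 g(x) = C1 + C2*erf(7*sqrt(6)*x/12)


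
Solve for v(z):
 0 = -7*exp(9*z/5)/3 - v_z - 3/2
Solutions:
 v(z) = C1 - 3*z/2 - 35*exp(9*z/5)/27


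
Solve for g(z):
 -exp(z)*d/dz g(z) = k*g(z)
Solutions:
 g(z) = C1*exp(k*exp(-z))


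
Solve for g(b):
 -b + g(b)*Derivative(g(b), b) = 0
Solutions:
 g(b) = -sqrt(C1 + b^2)
 g(b) = sqrt(C1 + b^2)


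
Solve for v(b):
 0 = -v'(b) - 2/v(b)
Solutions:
 v(b) = -sqrt(C1 - 4*b)
 v(b) = sqrt(C1 - 4*b)


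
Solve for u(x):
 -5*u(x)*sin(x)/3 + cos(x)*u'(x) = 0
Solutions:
 u(x) = C1/cos(x)^(5/3)


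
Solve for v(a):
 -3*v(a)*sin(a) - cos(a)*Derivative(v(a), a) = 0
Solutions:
 v(a) = C1*cos(a)^3


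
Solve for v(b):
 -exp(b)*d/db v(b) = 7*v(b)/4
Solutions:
 v(b) = C1*exp(7*exp(-b)/4)


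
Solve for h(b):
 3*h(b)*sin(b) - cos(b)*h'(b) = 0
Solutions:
 h(b) = C1/cos(b)^3


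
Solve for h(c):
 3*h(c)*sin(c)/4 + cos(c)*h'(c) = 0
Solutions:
 h(c) = C1*cos(c)^(3/4)


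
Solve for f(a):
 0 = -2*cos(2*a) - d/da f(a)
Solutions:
 f(a) = C1 - sin(2*a)


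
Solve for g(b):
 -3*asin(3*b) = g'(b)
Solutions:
 g(b) = C1 - 3*b*asin(3*b) - sqrt(1 - 9*b^2)


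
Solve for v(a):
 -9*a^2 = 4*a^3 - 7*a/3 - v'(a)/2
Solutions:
 v(a) = C1 + 2*a^4 + 6*a^3 - 7*a^2/3


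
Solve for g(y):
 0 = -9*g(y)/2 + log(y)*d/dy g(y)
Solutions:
 g(y) = C1*exp(9*li(y)/2)


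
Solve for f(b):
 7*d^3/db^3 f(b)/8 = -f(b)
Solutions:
 f(b) = C3*exp(-2*7^(2/3)*b/7) + (C1*sin(sqrt(3)*7^(2/3)*b/7) + C2*cos(sqrt(3)*7^(2/3)*b/7))*exp(7^(2/3)*b/7)


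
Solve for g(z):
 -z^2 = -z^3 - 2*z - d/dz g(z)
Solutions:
 g(z) = C1 - z^4/4 + z^3/3 - z^2


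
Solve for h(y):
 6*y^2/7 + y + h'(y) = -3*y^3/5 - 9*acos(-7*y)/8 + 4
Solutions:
 h(y) = C1 - 3*y^4/20 - 2*y^3/7 - y^2/2 - 9*y*acos(-7*y)/8 + 4*y - 9*sqrt(1 - 49*y^2)/56


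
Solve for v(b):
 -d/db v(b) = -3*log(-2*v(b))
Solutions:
 -Integral(1/(log(-_y) + log(2)), (_y, v(b)))/3 = C1 - b


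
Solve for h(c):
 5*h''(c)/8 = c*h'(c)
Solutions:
 h(c) = C1 + C2*erfi(2*sqrt(5)*c/5)


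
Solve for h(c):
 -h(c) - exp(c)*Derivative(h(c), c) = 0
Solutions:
 h(c) = C1*exp(exp(-c))


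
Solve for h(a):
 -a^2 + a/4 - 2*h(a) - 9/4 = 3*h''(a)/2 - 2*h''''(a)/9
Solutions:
 h(a) = C1*exp(-sqrt(6)*a*sqrt(9 + sqrt(145))/4) + C2*exp(sqrt(6)*a*sqrt(9 + sqrt(145))/4) + C3*sin(sqrt(6)*a*sqrt(-9 + sqrt(145))/4) + C4*cos(sqrt(6)*a*sqrt(-9 + sqrt(145))/4) - a^2/2 + a/8 - 3/8


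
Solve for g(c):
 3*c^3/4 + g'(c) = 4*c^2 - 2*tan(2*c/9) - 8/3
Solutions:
 g(c) = C1 - 3*c^4/16 + 4*c^3/3 - 8*c/3 + 9*log(cos(2*c/9))


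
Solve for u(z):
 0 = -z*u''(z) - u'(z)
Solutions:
 u(z) = C1 + C2*log(z)


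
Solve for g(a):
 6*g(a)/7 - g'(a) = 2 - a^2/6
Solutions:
 g(a) = C1*exp(6*a/7) - 7*a^2/36 - 49*a/108 + 1169/648


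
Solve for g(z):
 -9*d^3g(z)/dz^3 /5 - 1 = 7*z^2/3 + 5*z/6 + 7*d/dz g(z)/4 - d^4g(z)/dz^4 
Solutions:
 g(z) = C1 + C2*exp(z*(-(5*sqrt(45745) + 1091)^(1/3) - 36/(5*sqrt(45745) + 1091)^(1/3) + 12)/20)*sin(sqrt(3)*z*(-(5*sqrt(45745) + 1091)^(1/3) + 36/(5*sqrt(45745) + 1091)^(1/3))/20) + C3*exp(z*(-(5*sqrt(45745) + 1091)^(1/3) - 36/(5*sqrt(45745) + 1091)^(1/3) + 12)/20)*cos(sqrt(3)*z*(-(5*sqrt(45745) + 1091)^(1/3) + 36/(5*sqrt(45745) + 1091)^(1/3))/20) + C4*exp(z*(36/(5*sqrt(45745) + 1091)^(1/3) + 6 + (5*sqrt(45745) + 1091)^(1/3))/10) - 4*z^3/9 - 5*z^2/21 + 76*z/35


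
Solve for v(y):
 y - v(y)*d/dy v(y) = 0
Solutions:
 v(y) = -sqrt(C1 + y^2)
 v(y) = sqrt(C1 + y^2)


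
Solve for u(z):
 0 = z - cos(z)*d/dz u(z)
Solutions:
 u(z) = C1 + Integral(z/cos(z), z)


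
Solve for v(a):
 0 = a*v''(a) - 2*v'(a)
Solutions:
 v(a) = C1 + C2*a^3


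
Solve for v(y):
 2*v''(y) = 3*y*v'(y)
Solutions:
 v(y) = C1 + C2*erfi(sqrt(3)*y/2)


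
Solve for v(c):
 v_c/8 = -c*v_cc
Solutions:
 v(c) = C1 + C2*c^(7/8)


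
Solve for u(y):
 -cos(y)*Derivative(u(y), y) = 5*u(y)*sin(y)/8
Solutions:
 u(y) = C1*cos(y)^(5/8)


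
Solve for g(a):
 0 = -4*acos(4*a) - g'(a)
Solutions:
 g(a) = C1 - 4*a*acos(4*a) + sqrt(1 - 16*a^2)


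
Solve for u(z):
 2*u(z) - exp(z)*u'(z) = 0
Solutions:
 u(z) = C1*exp(-2*exp(-z))


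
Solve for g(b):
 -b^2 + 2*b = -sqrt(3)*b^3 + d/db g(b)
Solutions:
 g(b) = C1 + sqrt(3)*b^4/4 - b^3/3 + b^2


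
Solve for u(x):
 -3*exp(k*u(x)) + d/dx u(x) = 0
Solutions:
 u(x) = Piecewise((log(-1/(C1*k + 3*k*x))/k, Ne(k, 0)), (nan, True))
 u(x) = Piecewise((C1 + 3*x, Eq(k, 0)), (nan, True))


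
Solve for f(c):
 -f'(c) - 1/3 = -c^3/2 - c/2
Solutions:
 f(c) = C1 + c^4/8 + c^2/4 - c/3


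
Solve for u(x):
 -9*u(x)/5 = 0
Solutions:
 u(x) = 0


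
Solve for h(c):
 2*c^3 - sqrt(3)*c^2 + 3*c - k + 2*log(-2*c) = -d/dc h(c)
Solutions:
 h(c) = C1 - c^4/2 + sqrt(3)*c^3/3 - 3*c^2/2 + c*(k - 2*log(2) + 2) - 2*c*log(-c)


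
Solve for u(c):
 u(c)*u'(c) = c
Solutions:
 u(c) = -sqrt(C1 + c^2)
 u(c) = sqrt(C1 + c^2)


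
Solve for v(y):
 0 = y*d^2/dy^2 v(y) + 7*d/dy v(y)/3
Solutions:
 v(y) = C1 + C2/y^(4/3)


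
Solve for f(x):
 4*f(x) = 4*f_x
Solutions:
 f(x) = C1*exp(x)


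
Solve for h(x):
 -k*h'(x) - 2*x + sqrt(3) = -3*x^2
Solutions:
 h(x) = C1 + x^3/k - x^2/k + sqrt(3)*x/k


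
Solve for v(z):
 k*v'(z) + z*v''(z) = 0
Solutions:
 v(z) = C1 + z^(1 - re(k))*(C2*sin(log(z)*Abs(im(k))) + C3*cos(log(z)*im(k)))


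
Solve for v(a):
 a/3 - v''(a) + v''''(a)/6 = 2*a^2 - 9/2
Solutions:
 v(a) = C1 + C2*a + C3*exp(-sqrt(6)*a) + C4*exp(sqrt(6)*a) - a^4/6 + a^3/18 + 23*a^2/12


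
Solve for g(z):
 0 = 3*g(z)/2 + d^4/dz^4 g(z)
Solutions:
 g(z) = (C1*sin(6^(1/4)*z/2) + C2*cos(6^(1/4)*z/2))*exp(-6^(1/4)*z/2) + (C3*sin(6^(1/4)*z/2) + C4*cos(6^(1/4)*z/2))*exp(6^(1/4)*z/2)


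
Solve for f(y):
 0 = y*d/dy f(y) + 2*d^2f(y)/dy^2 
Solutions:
 f(y) = C1 + C2*erf(y/2)


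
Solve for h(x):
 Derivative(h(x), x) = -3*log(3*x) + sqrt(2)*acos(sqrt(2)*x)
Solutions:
 h(x) = C1 - 3*x*log(x) - 3*x*log(3) + 3*x + sqrt(2)*(x*acos(sqrt(2)*x) - sqrt(2)*sqrt(1 - 2*x^2)/2)


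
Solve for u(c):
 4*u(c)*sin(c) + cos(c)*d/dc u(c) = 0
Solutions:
 u(c) = C1*cos(c)^4


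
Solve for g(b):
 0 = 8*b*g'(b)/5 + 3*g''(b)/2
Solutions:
 g(b) = C1 + C2*erf(2*sqrt(30)*b/15)


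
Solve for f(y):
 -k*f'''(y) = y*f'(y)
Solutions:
 f(y) = C1 + Integral(C2*airyai(y*(-1/k)^(1/3)) + C3*airybi(y*(-1/k)^(1/3)), y)


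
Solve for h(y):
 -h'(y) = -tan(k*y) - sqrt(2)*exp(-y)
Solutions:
 h(y) = C1 - Piecewise((sqrt(2)*exp(-y) - log(tan(k*y)^2 + 1)/(2*k), Ne(k, 0)), (sqrt(2)*exp(-y), True))


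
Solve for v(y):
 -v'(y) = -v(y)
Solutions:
 v(y) = C1*exp(y)


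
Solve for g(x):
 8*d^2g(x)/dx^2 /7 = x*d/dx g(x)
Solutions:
 g(x) = C1 + C2*erfi(sqrt(7)*x/4)


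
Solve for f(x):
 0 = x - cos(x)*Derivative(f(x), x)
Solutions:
 f(x) = C1 + Integral(x/cos(x), x)


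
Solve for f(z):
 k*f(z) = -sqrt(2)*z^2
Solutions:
 f(z) = -sqrt(2)*z^2/k


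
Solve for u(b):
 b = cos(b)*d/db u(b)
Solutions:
 u(b) = C1 + Integral(b/cos(b), b)


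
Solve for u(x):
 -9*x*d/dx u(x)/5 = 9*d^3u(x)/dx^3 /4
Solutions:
 u(x) = C1 + Integral(C2*airyai(-10^(2/3)*x/5) + C3*airybi(-10^(2/3)*x/5), x)


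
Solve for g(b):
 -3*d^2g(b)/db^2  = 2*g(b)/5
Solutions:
 g(b) = C1*sin(sqrt(30)*b/15) + C2*cos(sqrt(30)*b/15)


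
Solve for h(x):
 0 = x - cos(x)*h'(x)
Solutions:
 h(x) = C1 + Integral(x/cos(x), x)


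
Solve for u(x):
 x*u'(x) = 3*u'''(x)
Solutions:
 u(x) = C1 + Integral(C2*airyai(3^(2/3)*x/3) + C3*airybi(3^(2/3)*x/3), x)


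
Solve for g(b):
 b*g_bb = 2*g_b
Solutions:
 g(b) = C1 + C2*b^3


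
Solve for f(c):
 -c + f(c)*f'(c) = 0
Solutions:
 f(c) = -sqrt(C1 + c^2)
 f(c) = sqrt(C1 + c^2)


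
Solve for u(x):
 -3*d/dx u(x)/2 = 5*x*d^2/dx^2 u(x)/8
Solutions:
 u(x) = C1 + C2/x^(7/5)


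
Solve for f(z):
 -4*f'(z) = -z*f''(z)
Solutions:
 f(z) = C1 + C2*z^5


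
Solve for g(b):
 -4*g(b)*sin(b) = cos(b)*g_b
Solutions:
 g(b) = C1*cos(b)^4


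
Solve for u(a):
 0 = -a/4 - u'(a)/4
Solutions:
 u(a) = C1 - a^2/2


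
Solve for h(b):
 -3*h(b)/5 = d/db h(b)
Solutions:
 h(b) = C1*exp(-3*b/5)


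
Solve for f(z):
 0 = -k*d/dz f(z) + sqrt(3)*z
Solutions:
 f(z) = C1 + sqrt(3)*z^2/(2*k)


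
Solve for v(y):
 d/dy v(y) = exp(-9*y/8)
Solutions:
 v(y) = C1 - 8*exp(-9*y/8)/9


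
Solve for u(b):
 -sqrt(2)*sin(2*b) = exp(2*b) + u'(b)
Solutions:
 u(b) = C1 - exp(2*b)/2 + sqrt(2)*cos(2*b)/2


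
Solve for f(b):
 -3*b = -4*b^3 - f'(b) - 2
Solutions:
 f(b) = C1 - b^4 + 3*b^2/2 - 2*b


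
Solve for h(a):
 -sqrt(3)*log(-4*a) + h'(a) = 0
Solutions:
 h(a) = C1 + sqrt(3)*a*log(-a) + sqrt(3)*a*(-1 + 2*log(2))


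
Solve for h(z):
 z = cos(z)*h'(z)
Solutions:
 h(z) = C1 + Integral(z/cos(z), z)


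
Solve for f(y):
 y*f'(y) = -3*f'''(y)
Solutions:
 f(y) = C1 + Integral(C2*airyai(-3^(2/3)*y/3) + C3*airybi(-3^(2/3)*y/3), y)


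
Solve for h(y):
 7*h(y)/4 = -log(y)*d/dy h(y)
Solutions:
 h(y) = C1*exp(-7*li(y)/4)


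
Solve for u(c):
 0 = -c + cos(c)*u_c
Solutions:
 u(c) = C1 + Integral(c/cos(c), c)


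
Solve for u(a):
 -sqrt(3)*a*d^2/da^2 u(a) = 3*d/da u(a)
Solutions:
 u(a) = C1 + C2*a^(1 - sqrt(3))


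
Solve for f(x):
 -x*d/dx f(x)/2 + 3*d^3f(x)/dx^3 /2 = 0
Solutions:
 f(x) = C1 + Integral(C2*airyai(3^(2/3)*x/3) + C3*airybi(3^(2/3)*x/3), x)


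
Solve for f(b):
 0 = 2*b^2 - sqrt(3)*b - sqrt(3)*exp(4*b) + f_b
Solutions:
 f(b) = C1 - 2*b^3/3 + sqrt(3)*b^2/2 + sqrt(3)*exp(4*b)/4


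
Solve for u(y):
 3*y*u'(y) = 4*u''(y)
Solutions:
 u(y) = C1 + C2*erfi(sqrt(6)*y/4)


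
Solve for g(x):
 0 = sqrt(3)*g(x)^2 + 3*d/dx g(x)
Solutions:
 g(x) = 3/(C1 + sqrt(3)*x)


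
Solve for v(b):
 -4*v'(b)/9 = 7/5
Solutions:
 v(b) = C1 - 63*b/20


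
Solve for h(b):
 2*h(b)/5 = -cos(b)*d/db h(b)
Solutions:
 h(b) = C1*(sin(b) - 1)^(1/5)/(sin(b) + 1)^(1/5)


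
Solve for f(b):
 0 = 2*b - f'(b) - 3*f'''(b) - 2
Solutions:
 f(b) = C1 + C2*sin(sqrt(3)*b/3) + C3*cos(sqrt(3)*b/3) + b^2 - 2*b


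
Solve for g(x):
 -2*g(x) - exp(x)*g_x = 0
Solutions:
 g(x) = C1*exp(2*exp(-x))


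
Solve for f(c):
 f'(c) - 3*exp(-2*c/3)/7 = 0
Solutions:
 f(c) = C1 - 9*exp(-2*c/3)/14


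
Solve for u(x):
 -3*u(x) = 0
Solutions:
 u(x) = 0


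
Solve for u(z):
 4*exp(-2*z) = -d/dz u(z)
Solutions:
 u(z) = C1 + 2*exp(-2*z)


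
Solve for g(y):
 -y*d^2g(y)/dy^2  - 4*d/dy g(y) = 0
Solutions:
 g(y) = C1 + C2/y^3


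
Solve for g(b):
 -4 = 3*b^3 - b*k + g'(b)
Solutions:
 g(b) = C1 - 3*b^4/4 + b^2*k/2 - 4*b


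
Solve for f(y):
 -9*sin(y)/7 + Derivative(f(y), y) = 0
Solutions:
 f(y) = C1 - 9*cos(y)/7


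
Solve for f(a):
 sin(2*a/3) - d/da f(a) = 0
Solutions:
 f(a) = C1 - 3*cos(2*a/3)/2


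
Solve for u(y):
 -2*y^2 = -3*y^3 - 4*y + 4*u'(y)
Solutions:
 u(y) = C1 + 3*y^4/16 - y^3/6 + y^2/2


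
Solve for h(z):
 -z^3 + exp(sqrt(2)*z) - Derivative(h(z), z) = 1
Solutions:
 h(z) = C1 - z^4/4 - z + sqrt(2)*exp(sqrt(2)*z)/2


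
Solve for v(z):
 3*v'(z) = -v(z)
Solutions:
 v(z) = C1*exp(-z/3)


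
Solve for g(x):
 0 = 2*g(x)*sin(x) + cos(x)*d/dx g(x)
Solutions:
 g(x) = C1*cos(x)^2


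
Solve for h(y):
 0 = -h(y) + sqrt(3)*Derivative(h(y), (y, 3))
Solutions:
 h(y) = C3*exp(3^(5/6)*y/3) + (C1*sin(3^(1/3)*y/2) + C2*cos(3^(1/3)*y/2))*exp(-3^(5/6)*y/6)


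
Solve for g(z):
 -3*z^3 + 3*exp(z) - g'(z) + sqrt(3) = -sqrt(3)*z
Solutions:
 g(z) = C1 - 3*z^4/4 + sqrt(3)*z^2/2 + sqrt(3)*z + 3*exp(z)


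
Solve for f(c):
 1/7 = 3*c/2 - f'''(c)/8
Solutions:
 f(c) = C1 + C2*c + C3*c^2 + c^4/2 - 4*c^3/21


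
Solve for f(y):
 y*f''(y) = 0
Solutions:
 f(y) = C1 + C2*y


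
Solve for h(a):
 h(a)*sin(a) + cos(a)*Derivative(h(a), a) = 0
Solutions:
 h(a) = C1*cos(a)


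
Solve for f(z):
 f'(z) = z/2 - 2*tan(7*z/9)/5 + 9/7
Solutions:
 f(z) = C1 + z^2/4 + 9*z/7 + 18*log(cos(7*z/9))/35


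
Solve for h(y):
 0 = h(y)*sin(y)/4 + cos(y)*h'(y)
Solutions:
 h(y) = C1*cos(y)^(1/4)


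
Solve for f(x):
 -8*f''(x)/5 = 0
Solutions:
 f(x) = C1 + C2*x


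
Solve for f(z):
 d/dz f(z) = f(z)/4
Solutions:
 f(z) = C1*exp(z/4)


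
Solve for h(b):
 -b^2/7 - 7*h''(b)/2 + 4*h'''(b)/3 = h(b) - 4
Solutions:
 h(b) = C1*exp(b*(-(8*sqrt(2634) + 535)^(1/3) - 49/(8*sqrt(2634) + 535)^(1/3) + 14)/16)*sin(sqrt(3)*b*(-(8*sqrt(2634) + 535)^(1/3) + 49/(8*sqrt(2634) + 535)^(1/3))/16) + C2*exp(b*(-(8*sqrt(2634) + 535)^(1/3) - 49/(8*sqrt(2634) + 535)^(1/3) + 14)/16)*cos(sqrt(3)*b*(-(8*sqrt(2634) + 535)^(1/3) + 49/(8*sqrt(2634) + 535)^(1/3))/16) + C3*exp(b*(49/(8*sqrt(2634) + 535)^(1/3) + 7 + (8*sqrt(2634) + 535)^(1/3))/8) - b^2/7 + 5


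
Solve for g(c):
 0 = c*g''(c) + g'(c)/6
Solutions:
 g(c) = C1 + C2*c^(5/6)


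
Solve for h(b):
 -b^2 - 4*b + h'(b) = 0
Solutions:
 h(b) = C1 + b^3/3 + 2*b^2


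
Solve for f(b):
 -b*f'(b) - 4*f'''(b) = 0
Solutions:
 f(b) = C1 + Integral(C2*airyai(-2^(1/3)*b/2) + C3*airybi(-2^(1/3)*b/2), b)


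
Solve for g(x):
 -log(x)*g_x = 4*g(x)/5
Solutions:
 g(x) = C1*exp(-4*li(x)/5)


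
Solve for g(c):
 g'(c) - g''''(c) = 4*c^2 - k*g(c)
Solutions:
 g(c) = C1*exp(c*Piecewise((-sqrt(-(-1)^(1/3))/2 - sqrt(-2/sqrt(-(-1)^(1/3)) + (-1)^(1/3))/2, Eq(k, 0)), (-sqrt(-2*k/(3*(sqrt(k^3/27 + 1/256) + 1/16)^(1/3)) + 2*(sqrt(k^3/27 + 1/256) + 1/16)^(1/3))/2 - sqrt(2*k/(3*(sqrt(k^3/27 + 1/256) + 1/16)^(1/3)) - 2*(sqrt(k^3/27 + 1/256) + 1/16)^(1/3) - 2/sqrt(-2*k/(3*(sqrt(k^3/27 + 1/256) + 1/16)^(1/3)) + 2*(sqrt(k^3/27 + 1/256) + 1/16)^(1/3)))/2, True))) + C2*exp(c*Piecewise((sqrt(-(-1)^(1/3))/2 + sqrt((-1)^(1/3) + 2/sqrt(-(-1)^(1/3)))/2, Eq(k, 0)), (sqrt(-2*k/(3*(sqrt(k^3/27 + 1/256) + 1/16)^(1/3)) + 2*(sqrt(k^3/27 + 1/256) + 1/16)^(1/3))/2 + sqrt(2*k/(3*(sqrt(k^3/27 + 1/256) + 1/16)^(1/3)) - 2*(sqrt(k^3/27 + 1/256) + 1/16)^(1/3) + 2/sqrt(-2*k/(3*(sqrt(k^3/27 + 1/256) + 1/16)^(1/3)) + 2*(sqrt(k^3/27 + 1/256) + 1/16)^(1/3)))/2, True))) + C3*exp(c*Piecewise((-sqrt((-1)^(1/3) + 2/sqrt(-(-1)^(1/3)))/2 + sqrt(-(-1)^(1/3))/2, Eq(k, 0)), (sqrt(-2*k/(3*(sqrt(k^3/27 + 1/256) + 1/16)^(1/3)) + 2*(sqrt(k^3/27 + 1/256) + 1/16)^(1/3))/2 - sqrt(2*k/(3*(sqrt(k^3/27 + 1/256) + 1/16)^(1/3)) - 2*(sqrt(k^3/27 + 1/256) + 1/16)^(1/3) + 2/sqrt(-2*k/(3*(sqrt(k^3/27 + 1/256) + 1/16)^(1/3)) + 2*(sqrt(k^3/27 + 1/256) + 1/16)^(1/3)))/2, True))) + C4*exp(c*Piecewise((sqrt(-2/sqrt(-(-1)^(1/3)) + (-1)^(1/3))/2 - sqrt(-(-1)^(1/3))/2, Eq(k, 0)), (-sqrt(-2*k/(3*(sqrt(k^3/27 + 1/256) + 1/16)^(1/3)) + 2*(sqrt(k^3/27 + 1/256) + 1/16)^(1/3))/2 + sqrt(2*k/(3*(sqrt(k^3/27 + 1/256) + 1/16)^(1/3)) - 2*(sqrt(k^3/27 + 1/256) + 1/16)^(1/3) - 2/sqrt(-2*k/(3*(sqrt(k^3/27 + 1/256) + 1/16)^(1/3)) + 2*(sqrt(k^3/27 + 1/256) + 1/16)^(1/3)))/2, True))) + 4*c^2/k - 8*c/k^2 + 8/k^3


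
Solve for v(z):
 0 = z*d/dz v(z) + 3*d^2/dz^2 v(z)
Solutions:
 v(z) = C1 + C2*erf(sqrt(6)*z/6)


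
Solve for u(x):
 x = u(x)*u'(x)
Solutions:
 u(x) = -sqrt(C1 + x^2)
 u(x) = sqrt(C1 + x^2)


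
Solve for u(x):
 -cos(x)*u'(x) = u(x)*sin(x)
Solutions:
 u(x) = C1*cos(x)


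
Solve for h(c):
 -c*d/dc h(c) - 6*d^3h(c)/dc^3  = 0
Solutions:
 h(c) = C1 + Integral(C2*airyai(-6^(2/3)*c/6) + C3*airybi(-6^(2/3)*c/6), c)


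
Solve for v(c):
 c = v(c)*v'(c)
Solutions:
 v(c) = -sqrt(C1 + c^2)
 v(c) = sqrt(C1 + c^2)


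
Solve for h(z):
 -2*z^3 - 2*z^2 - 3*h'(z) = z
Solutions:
 h(z) = C1 - z^4/6 - 2*z^3/9 - z^2/6


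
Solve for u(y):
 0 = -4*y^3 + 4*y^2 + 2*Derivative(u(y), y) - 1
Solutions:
 u(y) = C1 + y^4/2 - 2*y^3/3 + y/2


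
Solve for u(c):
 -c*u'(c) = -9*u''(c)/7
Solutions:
 u(c) = C1 + C2*erfi(sqrt(14)*c/6)


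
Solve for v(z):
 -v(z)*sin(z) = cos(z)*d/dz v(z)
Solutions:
 v(z) = C1*cos(z)


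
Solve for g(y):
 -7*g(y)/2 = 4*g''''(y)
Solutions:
 g(y) = (C1*sin(2^(3/4)*7^(1/4)*y/4) + C2*cos(2^(3/4)*7^(1/4)*y/4))*exp(-2^(3/4)*7^(1/4)*y/4) + (C3*sin(2^(3/4)*7^(1/4)*y/4) + C4*cos(2^(3/4)*7^(1/4)*y/4))*exp(2^(3/4)*7^(1/4)*y/4)


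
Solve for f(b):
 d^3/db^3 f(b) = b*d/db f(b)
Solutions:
 f(b) = C1 + Integral(C2*airyai(b) + C3*airybi(b), b)


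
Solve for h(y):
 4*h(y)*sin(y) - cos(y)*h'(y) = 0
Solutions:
 h(y) = C1/cos(y)^4


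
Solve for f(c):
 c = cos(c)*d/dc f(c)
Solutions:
 f(c) = C1 + Integral(c/cos(c), c)


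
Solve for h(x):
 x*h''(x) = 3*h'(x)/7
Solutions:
 h(x) = C1 + C2*x^(10/7)


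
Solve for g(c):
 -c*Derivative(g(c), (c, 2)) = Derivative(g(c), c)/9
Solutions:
 g(c) = C1 + C2*c^(8/9)


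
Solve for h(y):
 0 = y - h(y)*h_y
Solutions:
 h(y) = -sqrt(C1 + y^2)
 h(y) = sqrt(C1 + y^2)


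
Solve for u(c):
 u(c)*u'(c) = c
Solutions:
 u(c) = -sqrt(C1 + c^2)
 u(c) = sqrt(C1 + c^2)


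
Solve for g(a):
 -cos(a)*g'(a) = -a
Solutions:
 g(a) = C1 + Integral(a/cos(a), a)


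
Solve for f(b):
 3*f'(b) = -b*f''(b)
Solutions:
 f(b) = C1 + C2/b^2


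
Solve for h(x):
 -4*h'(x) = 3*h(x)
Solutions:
 h(x) = C1*exp(-3*x/4)


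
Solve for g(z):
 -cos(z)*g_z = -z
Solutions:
 g(z) = C1 + Integral(z/cos(z), z)


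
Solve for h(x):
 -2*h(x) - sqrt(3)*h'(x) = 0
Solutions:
 h(x) = C1*exp(-2*sqrt(3)*x/3)


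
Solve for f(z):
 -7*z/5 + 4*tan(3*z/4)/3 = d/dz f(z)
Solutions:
 f(z) = C1 - 7*z^2/10 - 16*log(cos(3*z/4))/9


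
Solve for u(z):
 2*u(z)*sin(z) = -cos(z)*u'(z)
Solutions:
 u(z) = C1*cos(z)^2


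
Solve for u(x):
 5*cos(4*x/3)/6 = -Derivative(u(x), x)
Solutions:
 u(x) = C1 - 5*sin(4*x/3)/8


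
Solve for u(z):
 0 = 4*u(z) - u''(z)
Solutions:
 u(z) = C1*exp(-2*z) + C2*exp(2*z)


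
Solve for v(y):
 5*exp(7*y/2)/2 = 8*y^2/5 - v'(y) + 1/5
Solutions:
 v(y) = C1 + 8*y^3/15 + y/5 - 5*exp(7*y/2)/7


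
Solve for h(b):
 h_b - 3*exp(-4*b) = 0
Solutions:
 h(b) = C1 - 3*exp(-4*b)/4


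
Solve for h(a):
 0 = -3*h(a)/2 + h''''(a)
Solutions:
 h(a) = C1*exp(-2^(3/4)*3^(1/4)*a/2) + C2*exp(2^(3/4)*3^(1/4)*a/2) + C3*sin(2^(3/4)*3^(1/4)*a/2) + C4*cos(2^(3/4)*3^(1/4)*a/2)


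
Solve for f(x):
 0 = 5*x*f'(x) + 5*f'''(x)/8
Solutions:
 f(x) = C1 + Integral(C2*airyai(-2*x) + C3*airybi(-2*x), x)


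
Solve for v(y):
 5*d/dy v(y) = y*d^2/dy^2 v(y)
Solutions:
 v(y) = C1 + C2*y^6


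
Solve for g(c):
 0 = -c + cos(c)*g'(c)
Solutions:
 g(c) = C1 + Integral(c/cos(c), c)


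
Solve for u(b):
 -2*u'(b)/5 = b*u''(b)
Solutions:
 u(b) = C1 + C2*b^(3/5)


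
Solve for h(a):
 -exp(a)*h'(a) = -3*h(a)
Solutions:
 h(a) = C1*exp(-3*exp(-a))


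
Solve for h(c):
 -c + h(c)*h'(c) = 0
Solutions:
 h(c) = -sqrt(C1 + c^2)
 h(c) = sqrt(C1 + c^2)


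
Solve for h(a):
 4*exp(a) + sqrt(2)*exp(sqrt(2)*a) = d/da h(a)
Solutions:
 h(a) = C1 + 4*exp(a) + exp(sqrt(2)*a)


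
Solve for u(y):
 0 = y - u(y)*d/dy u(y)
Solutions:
 u(y) = -sqrt(C1 + y^2)
 u(y) = sqrt(C1 + y^2)


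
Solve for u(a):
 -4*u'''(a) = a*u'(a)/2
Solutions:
 u(a) = C1 + Integral(C2*airyai(-a/2) + C3*airybi(-a/2), a)


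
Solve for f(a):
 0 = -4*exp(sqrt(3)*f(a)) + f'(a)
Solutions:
 f(a) = sqrt(3)*(2*log(-1/(C1 + 4*a)) - log(3))/6


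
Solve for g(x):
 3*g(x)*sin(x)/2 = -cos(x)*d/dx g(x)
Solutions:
 g(x) = C1*cos(x)^(3/2)


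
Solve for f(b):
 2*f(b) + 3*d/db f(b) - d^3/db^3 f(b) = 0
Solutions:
 f(b) = C3*exp(2*b) + (C1 + C2*b)*exp(-b)


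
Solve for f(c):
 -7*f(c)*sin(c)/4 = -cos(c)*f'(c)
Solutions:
 f(c) = C1/cos(c)^(7/4)


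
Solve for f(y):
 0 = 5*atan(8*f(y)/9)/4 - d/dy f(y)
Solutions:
 Integral(1/atan(8*_y/9), (_y, f(y))) = C1 + 5*y/4


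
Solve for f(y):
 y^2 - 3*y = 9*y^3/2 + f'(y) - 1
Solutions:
 f(y) = C1 - 9*y^4/8 + y^3/3 - 3*y^2/2 + y


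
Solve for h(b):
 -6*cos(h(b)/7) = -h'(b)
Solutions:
 -6*b - 7*log(sin(h(b)/7) - 1)/2 + 7*log(sin(h(b)/7) + 1)/2 = C1


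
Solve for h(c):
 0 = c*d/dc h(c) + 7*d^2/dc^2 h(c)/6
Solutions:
 h(c) = C1 + C2*erf(sqrt(21)*c/7)


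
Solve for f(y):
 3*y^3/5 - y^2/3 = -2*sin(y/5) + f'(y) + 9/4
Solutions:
 f(y) = C1 + 3*y^4/20 - y^3/9 - 9*y/4 - 10*cos(y/5)


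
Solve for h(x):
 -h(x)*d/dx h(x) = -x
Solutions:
 h(x) = -sqrt(C1 + x^2)
 h(x) = sqrt(C1 + x^2)


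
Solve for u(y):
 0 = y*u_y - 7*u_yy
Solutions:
 u(y) = C1 + C2*erfi(sqrt(14)*y/14)


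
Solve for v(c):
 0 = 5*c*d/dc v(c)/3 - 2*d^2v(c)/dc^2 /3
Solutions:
 v(c) = C1 + C2*erfi(sqrt(5)*c/2)


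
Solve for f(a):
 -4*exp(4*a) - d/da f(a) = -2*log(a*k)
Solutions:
 f(a) = C1 + 2*a*log(a*k) - 2*a - exp(4*a)


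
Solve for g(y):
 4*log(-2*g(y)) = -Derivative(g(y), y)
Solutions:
 Integral(1/(log(-_y) + log(2)), (_y, g(y)))/4 = C1 - y


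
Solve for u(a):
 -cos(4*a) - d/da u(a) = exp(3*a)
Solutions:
 u(a) = C1 - exp(3*a)/3 - sin(4*a)/4


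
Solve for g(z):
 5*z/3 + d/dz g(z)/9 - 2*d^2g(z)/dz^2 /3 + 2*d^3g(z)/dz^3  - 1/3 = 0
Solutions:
 g(z) = C1 - 15*z^2/2 - 87*z + (C2*sin(z/6) + C3*cos(z/6))*exp(z/6)


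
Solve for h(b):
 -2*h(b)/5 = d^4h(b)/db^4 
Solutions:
 h(b) = (C1*sin(10^(3/4)*b/10) + C2*cos(10^(3/4)*b/10))*exp(-10^(3/4)*b/10) + (C3*sin(10^(3/4)*b/10) + C4*cos(10^(3/4)*b/10))*exp(10^(3/4)*b/10)


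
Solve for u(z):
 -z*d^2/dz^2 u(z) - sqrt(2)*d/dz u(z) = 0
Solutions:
 u(z) = C1 + C2*z^(1 - sqrt(2))


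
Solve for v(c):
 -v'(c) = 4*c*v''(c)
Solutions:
 v(c) = C1 + C2*c^(3/4)


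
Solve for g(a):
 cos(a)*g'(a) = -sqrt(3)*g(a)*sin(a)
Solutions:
 g(a) = C1*cos(a)^(sqrt(3))


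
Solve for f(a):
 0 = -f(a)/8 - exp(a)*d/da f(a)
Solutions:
 f(a) = C1*exp(exp(-a)/8)


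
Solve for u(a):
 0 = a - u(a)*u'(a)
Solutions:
 u(a) = -sqrt(C1 + a^2)
 u(a) = sqrt(C1 + a^2)


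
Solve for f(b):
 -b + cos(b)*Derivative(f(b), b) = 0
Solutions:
 f(b) = C1 + Integral(b/cos(b), b)


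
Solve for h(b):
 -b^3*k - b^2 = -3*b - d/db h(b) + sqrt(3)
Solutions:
 h(b) = C1 + b^4*k/4 + b^3/3 - 3*b^2/2 + sqrt(3)*b


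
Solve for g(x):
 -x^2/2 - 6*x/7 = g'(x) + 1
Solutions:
 g(x) = C1 - x^3/6 - 3*x^2/7 - x


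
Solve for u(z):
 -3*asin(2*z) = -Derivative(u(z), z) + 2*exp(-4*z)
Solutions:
 u(z) = C1 + 3*z*asin(2*z) + 3*sqrt(1 - 4*z^2)/2 - exp(-4*z)/2


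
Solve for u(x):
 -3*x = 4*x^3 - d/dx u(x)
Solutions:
 u(x) = C1 + x^4 + 3*x^2/2


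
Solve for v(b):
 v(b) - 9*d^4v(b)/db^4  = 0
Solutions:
 v(b) = C1*exp(-sqrt(3)*b/3) + C2*exp(sqrt(3)*b/3) + C3*sin(sqrt(3)*b/3) + C4*cos(sqrt(3)*b/3)


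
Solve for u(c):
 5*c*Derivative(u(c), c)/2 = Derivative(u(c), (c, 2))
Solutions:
 u(c) = C1 + C2*erfi(sqrt(5)*c/2)


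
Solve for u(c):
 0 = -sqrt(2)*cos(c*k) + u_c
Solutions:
 u(c) = C1 + sqrt(2)*sin(c*k)/k


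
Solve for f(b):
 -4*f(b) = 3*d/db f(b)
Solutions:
 f(b) = C1*exp(-4*b/3)


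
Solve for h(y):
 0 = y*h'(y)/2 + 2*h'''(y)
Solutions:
 h(y) = C1 + Integral(C2*airyai(-2^(1/3)*y/2) + C3*airybi(-2^(1/3)*y/2), y)


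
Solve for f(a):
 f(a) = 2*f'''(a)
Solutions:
 f(a) = C3*exp(2^(2/3)*a/2) + (C1*sin(2^(2/3)*sqrt(3)*a/4) + C2*cos(2^(2/3)*sqrt(3)*a/4))*exp(-2^(2/3)*a/4)


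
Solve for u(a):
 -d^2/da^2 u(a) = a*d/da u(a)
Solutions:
 u(a) = C1 + C2*erf(sqrt(2)*a/2)


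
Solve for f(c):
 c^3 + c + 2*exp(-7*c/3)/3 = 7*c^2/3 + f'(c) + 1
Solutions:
 f(c) = C1 + c^4/4 - 7*c^3/9 + c^2/2 - c - 2*exp(-7*c/3)/7


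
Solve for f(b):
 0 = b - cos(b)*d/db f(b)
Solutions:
 f(b) = C1 + Integral(b/cos(b), b)


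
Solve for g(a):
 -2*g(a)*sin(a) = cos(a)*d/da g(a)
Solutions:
 g(a) = C1*cos(a)^2


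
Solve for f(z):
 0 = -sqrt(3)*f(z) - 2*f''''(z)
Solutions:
 f(z) = (C1*sin(2^(1/4)*3^(1/8)*z/2) + C2*cos(2^(1/4)*3^(1/8)*z/2))*exp(-2^(1/4)*3^(1/8)*z/2) + (C3*sin(2^(1/4)*3^(1/8)*z/2) + C4*cos(2^(1/4)*3^(1/8)*z/2))*exp(2^(1/4)*3^(1/8)*z/2)


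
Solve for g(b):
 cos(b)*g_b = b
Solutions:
 g(b) = C1 + Integral(b/cos(b), b)


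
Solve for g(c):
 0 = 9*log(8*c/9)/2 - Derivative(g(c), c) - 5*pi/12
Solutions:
 g(c) = C1 + 9*c*log(c)/2 - 9*c*log(3) - 9*c/2 - 5*pi*c/12 + 27*c*log(2)/2


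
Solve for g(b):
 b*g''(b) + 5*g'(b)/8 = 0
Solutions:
 g(b) = C1 + C2*b^(3/8)


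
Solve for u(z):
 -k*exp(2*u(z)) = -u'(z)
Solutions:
 u(z) = log(-sqrt(-1/(C1 + k*z))) - log(2)/2
 u(z) = log(-1/(C1 + k*z))/2 - log(2)/2


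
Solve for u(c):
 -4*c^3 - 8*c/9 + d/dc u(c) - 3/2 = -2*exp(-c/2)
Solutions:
 u(c) = C1 + c^4 + 4*c^2/9 + 3*c/2 + 4*exp(-c/2)


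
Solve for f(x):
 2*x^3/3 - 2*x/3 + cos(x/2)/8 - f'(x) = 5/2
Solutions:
 f(x) = C1 + x^4/6 - x^2/3 - 5*x/2 + sin(x/2)/4


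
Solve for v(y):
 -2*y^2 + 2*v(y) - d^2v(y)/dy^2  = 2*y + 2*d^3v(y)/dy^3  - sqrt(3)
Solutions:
 v(y) = C1*exp(-y*((6*sqrt(318) + 107)^(-1/3) + 2 + (6*sqrt(318) + 107)^(1/3))/12)*sin(sqrt(3)*y*(-(6*sqrt(318) + 107)^(1/3) + (6*sqrt(318) + 107)^(-1/3))/12) + C2*exp(-y*((6*sqrt(318) + 107)^(-1/3) + 2 + (6*sqrt(318) + 107)^(1/3))/12)*cos(sqrt(3)*y*(-(6*sqrt(318) + 107)^(1/3) + (6*sqrt(318) + 107)^(-1/3))/12) + C3*exp(y*(-1 + (6*sqrt(318) + 107)^(-1/3) + (6*sqrt(318) + 107)^(1/3))/6) + y^2 + y - sqrt(3)/2 + 1


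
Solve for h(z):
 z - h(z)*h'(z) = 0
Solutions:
 h(z) = -sqrt(C1 + z^2)
 h(z) = sqrt(C1 + z^2)


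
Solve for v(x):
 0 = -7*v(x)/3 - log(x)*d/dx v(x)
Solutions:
 v(x) = C1*exp(-7*li(x)/3)


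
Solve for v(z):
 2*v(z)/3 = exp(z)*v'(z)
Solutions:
 v(z) = C1*exp(-2*exp(-z)/3)


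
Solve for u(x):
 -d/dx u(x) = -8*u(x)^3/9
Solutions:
 u(x) = -3*sqrt(2)*sqrt(-1/(C1 + 8*x))/2
 u(x) = 3*sqrt(2)*sqrt(-1/(C1 + 8*x))/2


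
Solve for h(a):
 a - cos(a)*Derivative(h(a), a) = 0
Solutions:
 h(a) = C1 + Integral(a/cos(a), a)


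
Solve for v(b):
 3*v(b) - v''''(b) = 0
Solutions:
 v(b) = C1*exp(-3^(1/4)*b) + C2*exp(3^(1/4)*b) + C3*sin(3^(1/4)*b) + C4*cos(3^(1/4)*b)


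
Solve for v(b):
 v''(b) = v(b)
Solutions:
 v(b) = C1*exp(-b) + C2*exp(b)


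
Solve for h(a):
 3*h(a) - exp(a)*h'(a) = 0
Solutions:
 h(a) = C1*exp(-3*exp(-a))


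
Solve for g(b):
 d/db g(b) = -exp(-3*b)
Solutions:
 g(b) = C1 + exp(-3*b)/3


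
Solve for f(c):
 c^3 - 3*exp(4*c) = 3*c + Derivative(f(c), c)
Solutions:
 f(c) = C1 + c^4/4 - 3*c^2/2 - 3*exp(4*c)/4


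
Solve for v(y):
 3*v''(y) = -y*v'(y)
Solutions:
 v(y) = C1 + C2*erf(sqrt(6)*y/6)


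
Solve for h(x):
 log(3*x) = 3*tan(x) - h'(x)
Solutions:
 h(x) = C1 - x*log(x) - x*log(3) + x - 3*log(cos(x))


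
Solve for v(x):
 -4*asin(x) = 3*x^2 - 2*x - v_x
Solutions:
 v(x) = C1 + x^3 - x^2 + 4*x*asin(x) + 4*sqrt(1 - x^2)


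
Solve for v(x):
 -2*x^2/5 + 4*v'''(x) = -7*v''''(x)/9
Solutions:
 v(x) = C1 + C2*x + C3*x^2 + C4*exp(-36*x/7) + x^5/600 - 7*x^4/4320 + 49*x^3/38880


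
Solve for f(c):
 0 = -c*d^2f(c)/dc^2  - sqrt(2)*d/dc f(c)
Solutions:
 f(c) = C1 + C2*c^(1 - sqrt(2))


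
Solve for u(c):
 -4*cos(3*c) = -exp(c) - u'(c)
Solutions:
 u(c) = C1 - exp(c) + 4*sin(3*c)/3


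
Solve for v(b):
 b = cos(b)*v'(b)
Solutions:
 v(b) = C1 + Integral(b/cos(b), b)


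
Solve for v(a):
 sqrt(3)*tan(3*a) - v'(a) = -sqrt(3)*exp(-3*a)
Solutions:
 v(a) = C1 + sqrt(3)*log(tan(3*a)^2 + 1)/6 - sqrt(3)*exp(-3*a)/3


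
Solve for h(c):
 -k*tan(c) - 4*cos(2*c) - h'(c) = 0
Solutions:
 h(c) = C1 + k*log(cos(c)) - 2*sin(2*c)


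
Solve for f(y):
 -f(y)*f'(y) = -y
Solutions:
 f(y) = -sqrt(C1 + y^2)
 f(y) = sqrt(C1 + y^2)


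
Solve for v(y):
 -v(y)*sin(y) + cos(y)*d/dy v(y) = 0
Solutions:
 v(y) = C1/cos(y)


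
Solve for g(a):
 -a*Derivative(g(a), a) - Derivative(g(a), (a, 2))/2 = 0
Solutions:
 g(a) = C1 + C2*erf(a)


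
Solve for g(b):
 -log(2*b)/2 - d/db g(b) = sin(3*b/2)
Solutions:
 g(b) = C1 - b*log(b)/2 - b*log(2)/2 + b/2 + 2*cos(3*b/2)/3


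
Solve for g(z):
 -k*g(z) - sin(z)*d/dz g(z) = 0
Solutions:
 g(z) = C1*exp(k*(-log(cos(z) - 1) + log(cos(z) + 1))/2)


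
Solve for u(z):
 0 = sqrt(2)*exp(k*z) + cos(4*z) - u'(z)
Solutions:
 u(z) = C1 + sin(4*z)/4 + sqrt(2)*exp(k*z)/k


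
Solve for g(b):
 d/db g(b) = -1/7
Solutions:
 g(b) = C1 - b/7


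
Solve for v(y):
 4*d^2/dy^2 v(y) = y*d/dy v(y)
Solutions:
 v(y) = C1 + C2*erfi(sqrt(2)*y/4)


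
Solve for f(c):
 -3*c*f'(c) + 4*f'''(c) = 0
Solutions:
 f(c) = C1 + Integral(C2*airyai(6^(1/3)*c/2) + C3*airybi(6^(1/3)*c/2), c)


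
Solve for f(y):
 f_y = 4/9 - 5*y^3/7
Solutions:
 f(y) = C1 - 5*y^4/28 + 4*y/9


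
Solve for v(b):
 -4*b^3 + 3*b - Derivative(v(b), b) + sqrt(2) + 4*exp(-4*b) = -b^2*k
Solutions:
 v(b) = C1 - b^4 + b^3*k/3 + 3*b^2/2 + sqrt(2)*b - exp(-4*b)


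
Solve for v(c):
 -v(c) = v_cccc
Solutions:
 v(c) = (C1*sin(sqrt(2)*c/2) + C2*cos(sqrt(2)*c/2))*exp(-sqrt(2)*c/2) + (C3*sin(sqrt(2)*c/2) + C4*cos(sqrt(2)*c/2))*exp(sqrt(2)*c/2)


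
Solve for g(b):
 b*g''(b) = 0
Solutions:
 g(b) = C1 + C2*b


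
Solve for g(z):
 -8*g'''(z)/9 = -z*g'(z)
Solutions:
 g(z) = C1 + Integral(C2*airyai(3^(2/3)*z/2) + C3*airybi(3^(2/3)*z/2), z)


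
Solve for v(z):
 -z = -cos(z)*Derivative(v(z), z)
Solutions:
 v(z) = C1 + Integral(z/cos(z), z)


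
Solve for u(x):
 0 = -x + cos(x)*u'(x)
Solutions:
 u(x) = C1 + Integral(x/cos(x), x)


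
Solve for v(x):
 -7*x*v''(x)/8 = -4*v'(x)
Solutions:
 v(x) = C1 + C2*x^(39/7)


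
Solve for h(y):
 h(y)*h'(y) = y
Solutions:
 h(y) = -sqrt(C1 + y^2)
 h(y) = sqrt(C1 + y^2)


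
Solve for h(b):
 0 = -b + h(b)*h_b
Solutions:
 h(b) = -sqrt(C1 + b^2)
 h(b) = sqrt(C1 + b^2)


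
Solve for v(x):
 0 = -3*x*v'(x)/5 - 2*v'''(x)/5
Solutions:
 v(x) = C1 + Integral(C2*airyai(-2^(2/3)*3^(1/3)*x/2) + C3*airybi(-2^(2/3)*3^(1/3)*x/2), x)


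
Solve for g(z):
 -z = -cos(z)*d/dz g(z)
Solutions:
 g(z) = C1 + Integral(z/cos(z), z)


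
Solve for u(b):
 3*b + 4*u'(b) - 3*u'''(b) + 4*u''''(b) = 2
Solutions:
 u(b) = C1 + C2*exp(b*((8*sqrt(15) + 31)^(-1/3) + 2 + (8*sqrt(15) + 31)^(1/3))/8)*sin(sqrt(3)*b*(-(8*sqrt(15) + 31)^(1/3) + (8*sqrt(15) + 31)^(-1/3))/8) + C3*exp(b*((8*sqrt(15) + 31)^(-1/3) + 2 + (8*sqrt(15) + 31)^(1/3))/8)*cos(sqrt(3)*b*(-(8*sqrt(15) + 31)^(1/3) + (8*sqrt(15) + 31)^(-1/3))/8) + C4*exp(b*(-(8*sqrt(15) + 31)^(1/3) - 1/(8*sqrt(15) + 31)^(1/3) + 1)/4) - 3*b^2/8 + b/2


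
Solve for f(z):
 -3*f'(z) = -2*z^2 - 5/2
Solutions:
 f(z) = C1 + 2*z^3/9 + 5*z/6


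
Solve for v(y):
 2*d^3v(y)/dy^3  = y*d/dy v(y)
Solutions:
 v(y) = C1 + Integral(C2*airyai(2^(2/3)*y/2) + C3*airybi(2^(2/3)*y/2), y)


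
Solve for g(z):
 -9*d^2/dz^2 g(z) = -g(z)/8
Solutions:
 g(z) = C1*exp(-sqrt(2)*z/12) + C2*exp(sqrt(2)*z/12)


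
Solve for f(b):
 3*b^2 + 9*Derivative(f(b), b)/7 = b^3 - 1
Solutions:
 f(b) = C1 + 7*b^4/36 - 7*b^3/9 - 7*b/9


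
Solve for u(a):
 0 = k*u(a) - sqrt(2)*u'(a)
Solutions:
 u(a) = C1*exp(sqrt(2)*a*k/2)


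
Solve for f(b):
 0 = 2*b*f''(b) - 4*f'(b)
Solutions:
 f(b) = C1 + C2*b^3


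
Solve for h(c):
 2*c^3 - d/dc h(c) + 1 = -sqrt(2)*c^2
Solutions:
 h(c) = C1 + c^4/2 + sqrt(2)*c^3/3 + c


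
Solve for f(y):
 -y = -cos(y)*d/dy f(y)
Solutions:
 f(y) = C1 + Integral(y/cos(y), y)


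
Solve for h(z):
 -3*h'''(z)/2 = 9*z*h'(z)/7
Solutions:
 h(z) = C1 + Integral(C2*airyai(-6^(1/3)*7^(2/3)*z/7) + C3*airybi(-6^(1/3)*7^(2/3)*z/7), z)


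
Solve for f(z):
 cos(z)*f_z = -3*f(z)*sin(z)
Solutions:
 f(z) = C1*cos(z)^3


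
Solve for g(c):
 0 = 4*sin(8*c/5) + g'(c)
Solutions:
 g(c) = C1 + 5*cos(8*c/5)/2


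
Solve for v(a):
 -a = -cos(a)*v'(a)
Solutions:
 v(a) = C1 + Integral(a/cos(a), a)


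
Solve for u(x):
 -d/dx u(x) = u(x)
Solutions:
 u(x) = C1*exp(-x)


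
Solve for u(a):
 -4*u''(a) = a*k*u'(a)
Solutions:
 u(a) = Piecewise((-sqrt(2)*sqrt(pi)*C1*erf(sqrt(2)*a*sqrt(k)/4)/sqrt(k) - C2, (k > 0) | (k < 0)), (-C1*a - C2, True))


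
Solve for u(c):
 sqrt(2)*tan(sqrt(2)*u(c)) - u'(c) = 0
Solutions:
 u(c) = sqrt(2)*(pi - asin(C1*exp(2*c)))/2
 u(c) = sqrt(2)*asin(C1*exp(2*c))/2


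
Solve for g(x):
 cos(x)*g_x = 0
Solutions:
 g(x) = C1


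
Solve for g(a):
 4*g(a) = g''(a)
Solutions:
 g(a) = C1*exp(-2*a) + C2*exp(2*a)


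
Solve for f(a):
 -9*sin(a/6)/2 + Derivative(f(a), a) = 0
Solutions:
 f(a) = C1 - 27*cos(a/6)


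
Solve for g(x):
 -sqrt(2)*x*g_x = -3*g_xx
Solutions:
 g(x) = C1 + C2*erfi(2^(3/4)*sqrt(3)*x/6)


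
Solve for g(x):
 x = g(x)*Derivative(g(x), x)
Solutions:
 g(x) = -sqrt(C1 + x^2)
 g(x) = sqrt(C1 + x^2)


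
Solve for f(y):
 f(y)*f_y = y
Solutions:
 f(y) = -sqrt(C1 + y^2)
 f(y) = sqrt(C1 + y^2)


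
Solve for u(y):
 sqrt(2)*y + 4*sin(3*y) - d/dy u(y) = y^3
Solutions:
 u(y) = C1 - y^4/4 + sqrt(2)*y^2/2 - 4*cos(3*y)/3


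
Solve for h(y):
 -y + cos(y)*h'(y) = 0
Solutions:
 h(y) = C1 + Integral(y/cos(y), y)


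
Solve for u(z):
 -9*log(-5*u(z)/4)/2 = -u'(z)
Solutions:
 -2*Integral(1/(log(-_y) - 2*log(2) + log(5)), (_y, u(z)))/9 = C1 - z


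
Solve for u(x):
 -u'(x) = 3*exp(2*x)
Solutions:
 u(x) = C1 - 3*exp(2*x)/2


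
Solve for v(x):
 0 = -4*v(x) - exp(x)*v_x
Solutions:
 v(x) = C1*exp(4*exp(-x))


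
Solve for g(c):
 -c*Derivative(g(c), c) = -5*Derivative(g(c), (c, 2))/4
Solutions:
 g(c) = C1 + C2*erfi(sqrt(10)*c/5)


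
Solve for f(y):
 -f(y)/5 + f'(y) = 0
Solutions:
 f(y) = C1*exp(y/5)


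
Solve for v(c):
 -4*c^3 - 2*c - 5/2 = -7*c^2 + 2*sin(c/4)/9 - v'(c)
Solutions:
 v(c) = C1 + c^4 - 7*c^3/3 + c^2 + 5*c/2 - 8*cos(c/4)/9


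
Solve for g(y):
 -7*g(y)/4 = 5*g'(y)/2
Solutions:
 g(y) = C1*exp(-7*y/10)


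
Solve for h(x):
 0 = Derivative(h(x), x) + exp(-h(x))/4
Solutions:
 h(x) = log(C1 - x/4)


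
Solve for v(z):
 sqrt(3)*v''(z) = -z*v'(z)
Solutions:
 v(z) = C1 + C2*erf(sqrt(2)*3^(3/4)*z/6)


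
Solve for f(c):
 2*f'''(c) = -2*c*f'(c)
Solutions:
 f(c) = C1 + Integral(C2*airyai(-c) + C3*airybi(-c), c)


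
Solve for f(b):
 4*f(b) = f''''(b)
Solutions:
 f(b) = C1*exp(-sqrt(2)*b) + C2*exp(sqrt(2)*b) + C3*sin(sqrt(2)*b) + C4*cos(sqrt(2)*b)


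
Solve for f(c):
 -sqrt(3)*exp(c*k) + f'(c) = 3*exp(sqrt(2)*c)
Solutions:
 f(c) = C1 + 3*sqrt(2)*exp(sqrt(2)*c)/2 + sqrt(3)*exp(c*k)/k


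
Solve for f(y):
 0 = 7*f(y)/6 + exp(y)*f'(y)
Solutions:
 f(y) = C1*exp(7*exp(-y)/6)


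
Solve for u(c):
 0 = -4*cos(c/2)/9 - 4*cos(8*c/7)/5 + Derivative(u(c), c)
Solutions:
 u(c) = C1 + 8*sin(c/2)/9 + 7*sin(8*c/7)/10


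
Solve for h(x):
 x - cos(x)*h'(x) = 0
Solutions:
 h(x) = C1 + Integral(x/cos(x), x)


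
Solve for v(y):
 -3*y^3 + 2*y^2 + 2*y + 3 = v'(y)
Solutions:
 v(y) = C1 - 3*y^4/4 + 2*y^3/3 + y^2 + 3*y


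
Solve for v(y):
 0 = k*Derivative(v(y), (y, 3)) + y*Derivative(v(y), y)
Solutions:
 v(y) = C1 + Integral(C2*airyai(y*(-1/k)^(1/3)) + C3*airybi(y*(-1/k)^(1/3)), y)


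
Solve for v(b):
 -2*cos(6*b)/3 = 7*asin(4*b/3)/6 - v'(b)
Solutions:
 v(b) = C1 + 7*b*asin(4*b/3)/6 + 7*sqrt(9 - 16*b^2)/24 + sin(6*b)/9


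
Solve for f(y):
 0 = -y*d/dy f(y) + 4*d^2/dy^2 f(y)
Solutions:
 f(y) = C1 + C2*erfi(sqrt(2)*y/4)


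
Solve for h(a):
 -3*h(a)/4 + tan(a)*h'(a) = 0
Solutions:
 h(a) = C1*sin(a)^(3/4)


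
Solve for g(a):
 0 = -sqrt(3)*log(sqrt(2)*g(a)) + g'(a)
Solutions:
 -2*sqrt(3)*Integral(1/(2*log(_y) + log(2)), (_y, g(a)))/3 = C1 - a


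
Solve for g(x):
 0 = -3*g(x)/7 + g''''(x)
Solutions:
 g(x) = C1*exp(-3^(1/4)*7^(3/4)*x/7) + C2*exp(3^(1/4)*7^(3/4)*x/7) + C3*sin(3^(1/4)*7^(3/4)*x/7) + C4*cos(3^(1/4)*7^(3/4)*x/7)


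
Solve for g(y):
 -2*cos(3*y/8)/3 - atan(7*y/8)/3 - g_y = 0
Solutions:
 g(y) = C1 - y*atan(7*y/8)/3 + 4*log(49*y^2 + 64)/21 - 16*sin(3*y/8)/9


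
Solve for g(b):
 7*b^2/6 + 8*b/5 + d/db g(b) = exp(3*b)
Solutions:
 g(b) = C1 - 7*b^3/18 - 4*b^2/5 + exp(3*b)/3


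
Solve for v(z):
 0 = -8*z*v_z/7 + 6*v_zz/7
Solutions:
 v(z) = C1 + C2*erfi(sqrt(6)*z/3)


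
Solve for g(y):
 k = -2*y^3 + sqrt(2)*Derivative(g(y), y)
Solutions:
 g(y) = C1 + sqrt(2)*k*y/2 + sqrt(2)*y^4/4


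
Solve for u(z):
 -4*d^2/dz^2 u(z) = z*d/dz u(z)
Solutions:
 u(z) = C1 + C2*erf(sqrt(2)*z/4)


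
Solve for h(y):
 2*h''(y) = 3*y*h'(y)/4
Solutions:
 h(y) = C1 + C2*erfi(sqrt(3)*y/4)


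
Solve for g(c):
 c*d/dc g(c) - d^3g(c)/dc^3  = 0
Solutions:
 g(c) = C1 + Integral(C2*airyai(c) + C3*airybi(c), c)


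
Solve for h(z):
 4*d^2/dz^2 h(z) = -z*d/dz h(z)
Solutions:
 h(z) = C1 + C2*erf(sqrt(2)*z/4)


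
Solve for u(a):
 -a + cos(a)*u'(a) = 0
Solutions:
 u(a) = C1 + Integral(a/cos(a), a)


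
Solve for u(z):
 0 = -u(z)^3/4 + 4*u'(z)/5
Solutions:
 u(z) = -2*sqrt(2)*sqrt(-1/(C1 + 5*z))
 u(z) = 2*sqrt(2)*sqrt(-1/(C1 + 5*z))


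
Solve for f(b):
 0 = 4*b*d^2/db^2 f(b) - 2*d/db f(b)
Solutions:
 f(b) = C1 + C2*b^(3/2)


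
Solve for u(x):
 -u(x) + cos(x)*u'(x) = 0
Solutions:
 u(x) = C1*sqrt(sin(x) + 1)/sqrt(sin(x) - 1)


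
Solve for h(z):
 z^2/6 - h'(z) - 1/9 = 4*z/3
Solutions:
 h(z) = C1 + z^3/18 - 2*z^2/3 - z/9


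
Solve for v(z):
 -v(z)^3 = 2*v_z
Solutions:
 v(z) = -sqrt(-1/(C1 - z))
 v(z) = sqrt(-1/(C1 - z))


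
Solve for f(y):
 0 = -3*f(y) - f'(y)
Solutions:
 f(y) = C1*exp(-3*y)


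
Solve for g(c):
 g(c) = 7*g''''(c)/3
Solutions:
 g(c) = C1*exp(-3^(1/4)*7^(3/4)*c/7) + C2*exp(3^(1/4)*7^(3/4)*c/7) + C3*sin(3^(1/4)*7^(3/4)*c/7) + C4*cos(3^(1/4)*7^(3/4)*c/7)


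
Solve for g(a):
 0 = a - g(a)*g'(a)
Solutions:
 g(a) = -sqrt(C1 + a^2)
 g(a) = sqrt(C1 + a^2)


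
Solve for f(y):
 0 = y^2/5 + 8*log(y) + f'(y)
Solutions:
 f(y) = C1 - y^3/15 - 8*y*log(y) + 8*y


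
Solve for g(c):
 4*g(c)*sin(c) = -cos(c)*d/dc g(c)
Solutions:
 g(c) = C1*cos(c)^4


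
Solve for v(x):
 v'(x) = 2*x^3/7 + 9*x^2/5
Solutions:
 v(x) = C1 + x^4/14 + 3*x^3/5


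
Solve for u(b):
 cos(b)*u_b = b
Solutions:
 u(b) = C1 + Integral(b/cos(b), b)


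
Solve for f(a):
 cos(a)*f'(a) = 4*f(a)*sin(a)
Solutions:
 f(a) = C1/cos(a)^4


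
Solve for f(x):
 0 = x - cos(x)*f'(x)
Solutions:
 f(x) = C1 + Integral(x/cos(x), x)


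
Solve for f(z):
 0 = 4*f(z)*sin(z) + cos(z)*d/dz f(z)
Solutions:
 f(z) = C1*cos(z)^4


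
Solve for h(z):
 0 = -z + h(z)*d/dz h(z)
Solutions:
 h(z) = -sqrt(C1 + z^2)
 h(z) = sqrt(C1 + z^2)


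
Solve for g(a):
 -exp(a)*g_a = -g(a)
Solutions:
 g(a) = C1*exp(-exp(-a))


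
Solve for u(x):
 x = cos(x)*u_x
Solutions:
 u(x) = C1 + Integral(x/cos(x), x)


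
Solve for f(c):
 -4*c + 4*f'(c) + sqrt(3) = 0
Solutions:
 f(c) = C1 + c^2/2 - sqrt(3)*c/4


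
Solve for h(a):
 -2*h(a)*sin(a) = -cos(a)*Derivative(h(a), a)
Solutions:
 h(a) = C1/cos(a)^2


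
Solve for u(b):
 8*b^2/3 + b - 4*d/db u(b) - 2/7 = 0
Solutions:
 u(b) = C1 + 2*b^3/9 + b^2/8 - b/14


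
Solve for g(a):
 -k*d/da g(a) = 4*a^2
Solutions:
 g(a) = C1 - 4*a^3/(3*k)


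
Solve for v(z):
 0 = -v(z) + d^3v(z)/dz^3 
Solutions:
 v(z) = C3*exp(z) + (C1*sin(sqrt(3)*z/2) + C2*cos(sqrt(3)*z/2))*exp(-z/2)
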